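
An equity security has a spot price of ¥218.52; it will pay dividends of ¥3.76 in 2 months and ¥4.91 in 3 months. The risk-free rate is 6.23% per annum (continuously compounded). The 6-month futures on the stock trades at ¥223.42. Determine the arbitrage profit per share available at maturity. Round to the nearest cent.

PV(dividends) I = 3.76·e^(−0.0623·2/12) + 4.91·e^(−0.0623·3/12) = 8.5553
Fair futures F* = (S − I)·e^(rT) = (218.52 − 8.5553)·e^0.031150 = 209.9647 × 1.031640 = 216.6080
Market ¥223.42 > fair 216.6080: forward overpriced → cash-and-carry (borrow at r, buy the stock and collect the dividends, short the forward).
Profit at T = |F_mkt − F*| = |223.42 − 216.6080| = ¥6.81 per share

¥6.81 per share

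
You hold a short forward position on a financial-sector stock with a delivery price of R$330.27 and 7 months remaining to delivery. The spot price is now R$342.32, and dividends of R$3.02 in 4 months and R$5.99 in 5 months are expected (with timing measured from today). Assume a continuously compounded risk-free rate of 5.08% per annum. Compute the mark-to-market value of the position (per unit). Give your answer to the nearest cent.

PV(remaining dividends) I = 3.02·e^(−0.0508·4/12) + 5.99·e^(−0.0508·5/12) = 8.8338
Current forward F = (S − I)·e^(rT) = (342.32 − 8.8338)·e^(0.0508·7/12) = 333.4862 × 1.030077 = 343.5165
Value (long) = (F − K)·e^(−rT) = (343.5165 − 330.27) × 0.970801 = 12.8597
Short position value = −(long value) = -R$12.86

-R$12.86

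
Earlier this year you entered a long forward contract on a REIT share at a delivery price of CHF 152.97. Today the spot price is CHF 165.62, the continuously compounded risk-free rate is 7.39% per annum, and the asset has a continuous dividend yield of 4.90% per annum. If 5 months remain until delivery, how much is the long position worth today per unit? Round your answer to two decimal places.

Current fair forward for the remaining 5 months: F = S·e^((r − q)·T), (r − q) = 0.0739 − 0.0490 = 0.0249
F = 165.62 · e^(0.0249 × 5/12) = 165.62 × 1.010429 = 167.3473
Value of long forward = (F − K)·e^(−rT) = (167.3473 − 152.97) · e^(−0.0739·5/12)
= 14.3773 × 0.969678 = 13.94

CHF 13.94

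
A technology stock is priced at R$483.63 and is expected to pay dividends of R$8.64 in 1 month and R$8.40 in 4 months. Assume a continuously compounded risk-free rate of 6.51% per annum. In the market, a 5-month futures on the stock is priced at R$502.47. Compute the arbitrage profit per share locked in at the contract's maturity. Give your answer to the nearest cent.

PV(dividends) I = 8.64·e^(−0.0651·1/12) + 8.40·e^(−0.0651·4/12) = 16.8129
Fair futures F* = (S − I)·e^(rT) = (483.63 − 16.8129)·e^0.027125 = 466.8171 × 1.027496 = 479.6527
Market R$502.47 > fair 479.6527: forward overpriced → cash-and-carry (borrow at r, buy the stock and collect the dividends, short the forward).
Profit at T = |F_mkt − F*| = |502.47 − 479.6527| = R$22.82 per share

R$22.82 per share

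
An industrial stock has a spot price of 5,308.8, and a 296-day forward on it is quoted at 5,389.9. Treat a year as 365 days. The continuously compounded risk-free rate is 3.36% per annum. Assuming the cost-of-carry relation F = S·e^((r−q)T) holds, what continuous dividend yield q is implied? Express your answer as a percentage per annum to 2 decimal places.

From F = S·e^((r−q)T): (r − q) = ln(F/S)/T
ln(5389.9/5308.8) = ln(1.015277) = 0.015161
(r − q) = 0.015161 / (296/365) = 0.018695
q = r − ln(F/S)/T = 0.0336 − 0.018695 = 0.014905
q = 1.49%

1.49%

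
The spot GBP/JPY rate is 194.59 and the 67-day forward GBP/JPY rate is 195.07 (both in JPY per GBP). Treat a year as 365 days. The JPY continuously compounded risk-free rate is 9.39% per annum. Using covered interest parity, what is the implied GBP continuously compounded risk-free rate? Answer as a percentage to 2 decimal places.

8.05%

F = S·e^((r_JPY − r_GBP)T) ⇒ r_GBP = r_JPY − ln(F/S)/T
ln(195.07/194.59) = 0.002464; /(67/365) = 0.013423
r_GBP = 0.0939 − 0.013423 = 0.080477
r_GBP = 8.05%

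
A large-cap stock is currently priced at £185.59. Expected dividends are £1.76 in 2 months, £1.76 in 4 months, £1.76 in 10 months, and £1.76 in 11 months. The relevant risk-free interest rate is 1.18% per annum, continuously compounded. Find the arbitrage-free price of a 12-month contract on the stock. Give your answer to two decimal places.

£180.72

PV(dividends) I = 1.76·e^(−0.0118·2/12) + 1.76·e^(−0.0118·4/12) + 1.76·e^(−0.0118·10/12) + 1.76·e^(−0.0118·11/12)
I = 1.7565 + 1.7531 + 1.7428 + 1.7411 = 6.9935
F = (S − I)·e^(rT) = (185.59 − 6.9935) · e^(0.0118·12/12)
= 178.5965 · e^0.011800 = 178.5965 × 1.011870 = £180.72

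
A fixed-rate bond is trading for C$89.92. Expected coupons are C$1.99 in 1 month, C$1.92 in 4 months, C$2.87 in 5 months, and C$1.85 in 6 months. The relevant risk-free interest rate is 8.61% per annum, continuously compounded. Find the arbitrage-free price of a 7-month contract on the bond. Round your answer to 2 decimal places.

PV(coupons) I = 1.99·e^(−0.0861·1/12) + 1.92·e^(−0.0861·4/12) + 2.87·e^(−0.0861·5/12) + 1.85·e^(−0.0861·6/12)
I = 1.9758 + 1.8657 + 2.7689 + 1.7720 = 8.3824
F = (S − I)·e^(rT) = (89.92 − 8.3824) · e^(0.0861·7/12)
= 81.5376 · e^0.050225 = 81.5376 × 1.051508 = C$85.74

C$85.74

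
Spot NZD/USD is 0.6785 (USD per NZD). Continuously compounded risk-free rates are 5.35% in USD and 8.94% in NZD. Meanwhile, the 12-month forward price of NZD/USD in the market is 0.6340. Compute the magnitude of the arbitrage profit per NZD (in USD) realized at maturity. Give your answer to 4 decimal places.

0.0206 per NZD (in USD)

Fair forward: F* = S·e^(carry·T), with carry = (r_USD − r_NZD) = 0.0535 − 0.0894 = -0.0359
F* = 0.6785 · e^(-0.0359 × 12/12) = 0.6785 · e^-0.035900 = 0.6785 × 0.964737 = 0.6546
Market 0.6340 < fair 0.6546: forward underpriced → reverse cash-and-carry (short spot, go long the forward).
At maturity, profit = |F_mkt − F*| = |0.6340 − 0.6546| = 0.0206 per NZD (in USD)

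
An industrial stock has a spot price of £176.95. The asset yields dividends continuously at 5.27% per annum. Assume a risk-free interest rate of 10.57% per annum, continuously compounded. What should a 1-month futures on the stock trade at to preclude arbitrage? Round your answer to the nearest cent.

F = S·e^((r − q)T) = 176.95 · e^((0.1057 − 0.0527) × 1/12)
= 176.95 · e^0.004417 = 176.95 × 1.004427
F = £177.73

£177.73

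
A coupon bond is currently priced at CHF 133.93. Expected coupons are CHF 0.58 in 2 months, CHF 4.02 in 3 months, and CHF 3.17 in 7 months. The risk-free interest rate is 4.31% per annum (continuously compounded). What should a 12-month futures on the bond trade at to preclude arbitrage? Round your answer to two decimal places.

CHF 131.85

PV(coupons) I = 0.58·e^(−0.0431·2/12) + 4.02·e^(−0.0431·3/12) + 3.17·e^(−0.0431·7/12)
I = 0.5758 + 3.9769 + 3.0913 = 7.6440
F = (S − I)·e^(rT) = (133.93 − 7.6440) · e^(0.0431·12/12)
= 126.2860 · e^0.043100 = 126.2860 × 1.044042 = CHF 131.85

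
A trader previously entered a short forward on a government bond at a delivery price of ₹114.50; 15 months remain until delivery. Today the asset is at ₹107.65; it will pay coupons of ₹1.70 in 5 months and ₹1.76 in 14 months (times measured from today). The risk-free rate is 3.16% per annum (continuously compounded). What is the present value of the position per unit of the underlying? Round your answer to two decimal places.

₹5.79

PV(remaining coupons) I = 1.70·e^(−0.0316·5/12) + 1.76·e^(−0.0316·14/12) = 3.3741
Current forward F = (S − I)·e^(rT) = (107.65 − 3.3741)·e^(0.0316·15/12) = 104.2759 × 1.040290 = 108.4772
Value (long) = (F − K)·e^(−rT) = (108.4772 − 114.50) × 0.961270 = -5.7895
Short position value = −(long value) = ₹5.79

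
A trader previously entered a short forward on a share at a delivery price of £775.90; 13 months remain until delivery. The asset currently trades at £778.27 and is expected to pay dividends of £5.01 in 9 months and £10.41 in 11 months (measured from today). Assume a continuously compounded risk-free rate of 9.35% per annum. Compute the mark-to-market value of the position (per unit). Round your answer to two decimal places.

PV(remaining dividends) I = 5.01·e^(−0.0935·9/12) + 10.41·e^(−0.0935·11/12) = 14.2257
Current forward F = (S − I)·e^(rT) = (778.27 − 14.2257)·e^(0.0935·13/12) = 764.0443 × 1.106599 = 845.4907
Value (long) = (F − K)·e^(−rT) = (845.4907 − 775.90) × 0.903669 = 62.8870
Short position value = −(long value) = -£62.89

-£62.89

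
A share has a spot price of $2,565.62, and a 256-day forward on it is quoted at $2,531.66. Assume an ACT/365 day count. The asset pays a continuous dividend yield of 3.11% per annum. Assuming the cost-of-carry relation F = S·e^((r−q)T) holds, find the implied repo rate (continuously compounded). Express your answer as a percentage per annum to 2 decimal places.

From F = S·e^((r−q)T): (r − q) = ln(F/S)/T
ln(2531.66/2565.62) = ln(0.986763) = -0.013325
(r − q) = -0.013325 / (256/365) = -0.018999
r = ln(F/S)/T + q = -0.018999 + 0.0311 = 0.012101
r = 1.21%

1.21%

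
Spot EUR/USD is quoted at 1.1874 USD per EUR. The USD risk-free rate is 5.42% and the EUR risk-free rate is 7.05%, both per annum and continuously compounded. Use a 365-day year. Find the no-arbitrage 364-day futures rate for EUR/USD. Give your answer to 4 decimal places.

1.1683

F = S·e^((r_USD − r_EUR)T) = 1.1874 · e^((0.0542 − 0.0705) × 364/365)
= 1.1874 · e^-0.016255 = 1.1874 × 0.983876
F = 1.1683 USD per EUR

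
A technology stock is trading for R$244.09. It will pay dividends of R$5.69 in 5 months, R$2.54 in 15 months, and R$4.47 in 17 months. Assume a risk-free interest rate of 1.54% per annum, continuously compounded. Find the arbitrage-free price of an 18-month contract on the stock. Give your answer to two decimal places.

R$236.98

PV(dividends) I = 5.69·e^(−0.0154·5/12) + 2.54·e^(−0.0154·15/12) + 4.47·e^(−0.0154·17/12)
I = 5.6536 + 2.4916 + 4.3735 = 12.5187
F = (S − I)·e^(rT) = (244.09 − 12.5187) · e^(0.0154·18/12)
= 231.5713 · e^0.023100 = 231.5713 × 1.023369 = R$236.98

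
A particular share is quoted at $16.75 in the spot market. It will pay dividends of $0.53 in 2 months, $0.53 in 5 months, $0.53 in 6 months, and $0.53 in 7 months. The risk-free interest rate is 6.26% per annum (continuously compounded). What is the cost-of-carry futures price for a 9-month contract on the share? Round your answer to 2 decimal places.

PV(dividends) I = 0.53·e^(−0.0626·2/12) + 0.53·e^(−0.0626·5/12) + 0.53·e^(−0.0626·6/12) + 0.53·e^(−0.0626·7/12)
I = 0.5245 + 0.5164 + 0.5137 + 0.5110 = 2.0656
F = (S − I)·e^(rT) = (16.75 − 2.0656) · e^(0.0626·9/12)
= 14.6844 · e^0.046950 = 14.6844 × 1.048070 = $15.39

$15.39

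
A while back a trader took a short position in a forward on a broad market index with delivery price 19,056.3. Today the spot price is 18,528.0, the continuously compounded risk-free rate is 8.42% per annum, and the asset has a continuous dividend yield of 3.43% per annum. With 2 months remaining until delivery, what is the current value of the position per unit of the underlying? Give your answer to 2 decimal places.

Current fair forward for the remaining 2 months: F = S·e^((r − q)·T), (r − q) = 0.0842 − 0.0343 = 0.0499
F = 18528.0 · e^(0.0499 × 2/12) = 18528.0 × 1.00835135 = 18682.7338
Value of long forward = (F − K)·e^(−rT) = (18682.7338 − 19056.3) · e^(−0.0842·2/12)
= -373.5662 × 0.98606467 = -368.36
Short position value = −(long value) = 368.36

368.36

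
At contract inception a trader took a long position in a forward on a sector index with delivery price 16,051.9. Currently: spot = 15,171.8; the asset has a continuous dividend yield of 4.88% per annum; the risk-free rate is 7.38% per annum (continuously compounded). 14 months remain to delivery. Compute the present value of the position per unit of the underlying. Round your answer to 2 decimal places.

-395.51

Current fair forward for the remaining 14 months: F = S·e^((r − q)·T), (r − q) = 0.0738 − 0.0488 = 0.0250
F = 15171.8 · e^(0.0250 × 14/12) = 15171.8 × 1.02959618 = 15620.8273
Value of long forward = (F − K)·e^(−rT) = (15620.8273 − 16051.9) · e^(−0.0738·14/12)
= -431.0727 × 0.91750248 = -395.51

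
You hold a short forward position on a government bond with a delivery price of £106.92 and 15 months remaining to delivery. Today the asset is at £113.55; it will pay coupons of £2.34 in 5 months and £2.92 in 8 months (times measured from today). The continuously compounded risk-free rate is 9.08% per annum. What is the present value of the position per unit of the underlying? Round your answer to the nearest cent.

PV(remaining coupons) I = 2.34·e^(−0.0908·5/12) + 2.92·e^(−0.0908·8/12) = 5.0016
Current forward F = (S − I)·e^(rT) = (113.55 − 5.0016)·e^(0.0908·15/12) = 108.5484 × 1.120192 = 121.5950
Value (long) = (F − K)·e^(−rT) = (121.5950 − 106.92) × 0.892704 = 13.1004
Short position value = −(long value) = -£13.10

-£13.10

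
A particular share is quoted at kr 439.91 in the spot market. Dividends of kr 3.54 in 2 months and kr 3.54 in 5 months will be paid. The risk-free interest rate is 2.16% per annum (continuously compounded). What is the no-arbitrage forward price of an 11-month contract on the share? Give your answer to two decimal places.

kr 441.53

PV(dividends) I = 3.54·e^(−0.0216·2/12) + 3.54·e^(−0.0216·5/12)
I = 3.5273 + 3.5083 = 7.0356
F = (S − I)·e^(rT) = (439.91 − 7.0356) · e^(0.0216·11/12)
= 432.8744 · e^0.019800 = 432.8744 × 1.019997 = kr 441.53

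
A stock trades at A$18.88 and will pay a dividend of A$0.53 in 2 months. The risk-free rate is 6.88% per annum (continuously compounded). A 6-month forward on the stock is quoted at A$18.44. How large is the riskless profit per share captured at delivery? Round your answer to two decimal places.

A$0.56 per share

PV(dividends) I = 0.53·e^(−0.0688·2/12) = 0.5240
Fair forward F* = (S − I)·e^(rT) = (18.88 − 0.5240)·e^0.034400 = 18.3560 × 1.034999 = 18.9984
Market A$18.44 < fair 18.9984: forward underpriced → reverse cash-and-carry (short the stock, invest proceeds at r, pay the dividends, go long the forward).
Profit at T = |F_mkt − F*| = |18.44 − 18.9984| = A$0.56 per share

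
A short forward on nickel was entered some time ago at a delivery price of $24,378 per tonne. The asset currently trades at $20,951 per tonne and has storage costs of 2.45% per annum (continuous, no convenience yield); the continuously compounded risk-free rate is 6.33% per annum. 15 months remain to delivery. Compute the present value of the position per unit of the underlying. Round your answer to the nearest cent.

$920.88 per tonne

Current fair forward for the remaining 15 months: F = S·e^((r + u)·T), (r + u) = 0.0633 + 0.0245 = 0.0878
F = 20951 · e^(0.0878 × 15/12) = 20951 × 1.11599904 = 23381.2959
Value of long forward = (F − K)·e^(−rT) = (23381.2959 − 24378) · e^(−0.0633·15/12)
= -996.7041 × 0.92392443 = -920.88
Short position value = −(long value) = $920.88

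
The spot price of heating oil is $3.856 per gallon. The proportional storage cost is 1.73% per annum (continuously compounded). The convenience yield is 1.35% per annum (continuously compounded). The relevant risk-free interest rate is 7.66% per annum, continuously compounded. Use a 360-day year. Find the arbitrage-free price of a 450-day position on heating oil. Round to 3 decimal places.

$4.264 per gallon

Net carry = r + u − y = 0.0766 + 0.0173 − 0.0135 = 0.0804
F = S·e^((r+u−y)T) = 3.856 · e^(0.0804 × 450/360) = 3.856 · e^0.100500
= 3.856 × 1.105724 = $4.264 per gallon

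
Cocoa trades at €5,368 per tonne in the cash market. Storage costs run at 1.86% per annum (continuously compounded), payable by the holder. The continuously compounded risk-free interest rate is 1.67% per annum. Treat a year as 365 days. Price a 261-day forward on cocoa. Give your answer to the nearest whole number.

Net carry = r + u − y = 0.0167 + 0.0186 − 0.0000 = 0.0353
F = S·e^((r+u−y)T) = 5368 · e^(0.0353 × 261/365) = 5368 · e^0.025242
= 5368 × 1.025563 = €5,505 per tonne

€5,505 per tonne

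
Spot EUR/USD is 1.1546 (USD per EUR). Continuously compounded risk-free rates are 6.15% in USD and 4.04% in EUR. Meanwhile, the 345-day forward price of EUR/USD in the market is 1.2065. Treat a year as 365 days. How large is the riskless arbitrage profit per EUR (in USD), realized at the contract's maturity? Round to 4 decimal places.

Fair forward: F* = S·e^(carry·T), with carry = (r_USD − r_EUR) = 0.0615 − 0.0404 = 0.0211
F* = 1.1546 · e^(0.0211 × 345/365) = 1.1546 · e^0.019944 = 1.1546 × 1.020144 = 1.1779
Market 1.2065 > fair 1.1779: forward overpriced → cash-and-carry (buy spot, short the forward).
At maturity, profit = |F_mkt − F*| = |1.2065 − 1.1779| = 0.0286 per EUR (in USD)

0.0286 per EUR (in USD)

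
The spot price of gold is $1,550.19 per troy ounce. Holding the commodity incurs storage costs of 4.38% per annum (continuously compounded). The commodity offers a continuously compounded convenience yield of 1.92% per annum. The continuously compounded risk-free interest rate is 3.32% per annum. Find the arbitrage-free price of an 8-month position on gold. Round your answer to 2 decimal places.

Net carry = r + u − y = 0.0332 + 0.0438 − 0.0192 = 0.0578
F = S·e^((r+u−y)T) = 1550.19 · e^(0.0578 × 8/12) = 1550.19 · e^0.03853333
= 1550.19 × 1.03928537 = $1,611.09 per troy ounce

$1,611.09 per troy ounce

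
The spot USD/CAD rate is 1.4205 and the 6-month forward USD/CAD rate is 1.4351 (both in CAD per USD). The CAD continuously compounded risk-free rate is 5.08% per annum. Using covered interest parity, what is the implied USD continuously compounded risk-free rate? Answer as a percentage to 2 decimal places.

F = S·e^((r_CAD − r_USD)T) ⇒ r_USD = r_CAD − ln(F/S)/T
ln(1.4351/1.4205) = 0.010226; /(6/12) = 0.020452
r_USD = 0.0508 − 0.020452 = 0.030348
r_USD = 3.03%

3.03%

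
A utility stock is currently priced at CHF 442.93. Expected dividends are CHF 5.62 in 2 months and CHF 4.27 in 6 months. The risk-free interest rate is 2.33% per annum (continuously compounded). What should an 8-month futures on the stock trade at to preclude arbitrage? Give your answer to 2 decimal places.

PV(dividends) I = 5.62·e^(−0.0233·2/12) + 4.27·e^(−0.0233·6/12)
I = 5.5982 + 4.2205 = 9.8187
F = (S − I)·e^(rT) = (442.93 − 9.8187) · e^(0.0233·8/12)
= 433.1113 · e^0.015533 = 433.1113 × 1.015654 = CHF 439.89

CHF 439.89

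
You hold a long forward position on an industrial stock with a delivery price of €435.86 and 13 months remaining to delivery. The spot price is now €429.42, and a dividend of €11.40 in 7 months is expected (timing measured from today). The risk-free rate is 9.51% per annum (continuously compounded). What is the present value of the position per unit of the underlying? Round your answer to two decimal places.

PV(remaining dividends) I = 11.40·e^(−0.0951·7/12) = 10.7848
Current forward F = (S − I)·e^(rT) = (429.42 − 10.7848)·e^(0.0951·13/12) = 418.6352 × 1.108519 = 464.0651
Value (long) = (F − K)·e^(−rT) = (464.0651 − 435.86) × 0.902104 = 25.4439
Value = €25.44

€25.44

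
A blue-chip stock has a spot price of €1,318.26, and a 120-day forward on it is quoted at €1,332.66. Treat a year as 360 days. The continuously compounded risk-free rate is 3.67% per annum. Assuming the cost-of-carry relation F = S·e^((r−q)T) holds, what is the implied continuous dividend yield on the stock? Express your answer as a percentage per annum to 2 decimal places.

From F = S·e^((r−q)T): (r − q) = ln(F/S)/T
ln(1332.66/1318.26) = ln(1.010923) = 0.010864
(r − q) = 0.010864 / (120/360) = 0.032592
q = r − ln(F/S)/T = 0.0367 − 0.032592 = 0.004108
q = 0.41%

0.41%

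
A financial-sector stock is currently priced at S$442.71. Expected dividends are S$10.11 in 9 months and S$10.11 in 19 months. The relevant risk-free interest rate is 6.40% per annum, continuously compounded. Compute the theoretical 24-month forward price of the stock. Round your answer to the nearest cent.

S$481.83

PV(dividends) I = 10.11·e^(−0.0640·9/12) + 10.11·e^(−0.0640·19/12)
I = 9.6362 + 9.1357 = 18.7719
F = (S − I)·e^(rT) = (442.71 − 18.7719) · e^(0.0640·24/12)
= 423.9381 · e^0.128000 = 423.9381 × 1.136553 = S$481.83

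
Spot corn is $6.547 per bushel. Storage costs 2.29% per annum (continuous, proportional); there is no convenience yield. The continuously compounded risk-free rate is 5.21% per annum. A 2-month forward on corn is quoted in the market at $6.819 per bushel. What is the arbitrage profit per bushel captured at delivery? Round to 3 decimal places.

Fair forward: F* = S·e^(carry·T), with carry = (r + u) = 0.0521 + 0.0229 = 0.0750
F* = 6.547 · e^(0.0750 × 2/12) = 6.547 · e^0.012500 = 6.547 × 1.012578 = $6.6293
Market $6.819 > fair $6.6293: forward overpriced → cash-and-carry (buy spot, short the forward).
At maturity, profit = |F_mkt − F*| = |6.819 − 6.6293| = $0.190 per bushel

$0.190 per bushel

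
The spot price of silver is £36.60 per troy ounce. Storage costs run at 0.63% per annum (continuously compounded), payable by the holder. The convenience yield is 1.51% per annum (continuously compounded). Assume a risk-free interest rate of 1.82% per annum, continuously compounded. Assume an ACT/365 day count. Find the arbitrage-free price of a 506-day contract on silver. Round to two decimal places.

£37.08 per troy ounce

Net carry = r + u − y = 0.0182 + 0.0063 − 0.0151 = 0.0094
F = S·e^((r+u−y)T) = 36.60 · e^(0.0094 × 506/365) = 36.60 · e^0.013031
= 36.60 × 1.013116 = £37.08 per troy ounce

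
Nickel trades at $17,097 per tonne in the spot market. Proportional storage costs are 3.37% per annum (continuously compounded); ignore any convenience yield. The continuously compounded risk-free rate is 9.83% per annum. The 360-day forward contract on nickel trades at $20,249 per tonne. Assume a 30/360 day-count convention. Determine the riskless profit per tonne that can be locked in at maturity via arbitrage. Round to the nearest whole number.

$739 per tonne

Fair forward: F* = S·e^(carry·T), with carry = (r + u) = 0.0983 + 0.0337 = 0.1320
F* = 17097 · e^(0.1320 × 360/360) = 17097 · e^0.132000 = 17097 × 1.141108 = $19509.5235
Market $20249 > fair $19509.5235: forward overpriced → cash-and-carry (buy spot, short the forward).
At maturity, profit = |F_mkt − F*| = |20249 − 19509.5235| = $739 per tonne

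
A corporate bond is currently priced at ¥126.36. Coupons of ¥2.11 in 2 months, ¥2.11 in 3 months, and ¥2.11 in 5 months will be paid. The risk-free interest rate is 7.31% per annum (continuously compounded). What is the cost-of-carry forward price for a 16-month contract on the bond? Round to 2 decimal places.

¥132.46

PV(coupons) I = 2.11·e^(−0.0731·2/12) + 2.11·e^(−0.0731·3/12) + 2.11·e^(−0.0731·5/12)
I = 2.0844 + 2.0718 + 2.0467 = 6.2029
F = (S − I)·e^(rT) = (126.36 − 6.2029) · e^(0.0731·16/12)
= 120.1571 · e^0.097467 = 120.1571 × 1.102375 = ¥132.46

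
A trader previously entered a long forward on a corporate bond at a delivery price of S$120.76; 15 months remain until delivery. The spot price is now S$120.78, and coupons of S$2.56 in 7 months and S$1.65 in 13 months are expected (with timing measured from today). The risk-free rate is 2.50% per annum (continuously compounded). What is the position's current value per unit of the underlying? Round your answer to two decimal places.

-S$0.39

PV(remaining coupons) I = 2.56·e^(−0.0250·7/12) + 1.65·e^(−0.0250·13/12) = 4.1288
Current forward F = (S − I)·e^(rT) = (120.78 − 4.1288)·e^(0.0250·15/12) = 116.6512 × 1.031743 = 120.3541
Value (long) = (F − K)·e^(−rT) = (120.3541 − 120.76) × 0.969233 = -0.3934
Value = -S$0.39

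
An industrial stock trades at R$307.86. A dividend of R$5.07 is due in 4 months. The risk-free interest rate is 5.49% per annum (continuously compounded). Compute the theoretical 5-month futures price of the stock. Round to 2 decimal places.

PV(dividends) I = 5.07·e^(−0.0549·4/12)
I = 4.9781
F = (S − I)·e^(rT) = (307.86 − 4.9781) · e^(0.0549·5/12)
= 302.8819 · e^0.022875 = 302.8819 × 1.023139 = R$309.89

R$309.89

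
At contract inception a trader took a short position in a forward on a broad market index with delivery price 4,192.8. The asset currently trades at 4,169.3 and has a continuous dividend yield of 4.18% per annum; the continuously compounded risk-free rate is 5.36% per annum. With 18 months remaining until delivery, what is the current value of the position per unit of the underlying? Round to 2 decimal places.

Current fair forward for the remaining 18 months: F = S·e^((r − q)·T), (r − q) = 0.0536 − 0.0418 = 0.0118
F = 4169.3 · e^(0.0118 × 18/12) = 4169.3 × 1.01785757 = 4243.7536
Value of long forward = (F − K)·e^(−rT) = (4243.7536 − 4192.8) · e^(−0.0536·18/12)
= 50.9536 × 0.92274717 = 47.02
Short position value = −(long value) = -47.02

-47.02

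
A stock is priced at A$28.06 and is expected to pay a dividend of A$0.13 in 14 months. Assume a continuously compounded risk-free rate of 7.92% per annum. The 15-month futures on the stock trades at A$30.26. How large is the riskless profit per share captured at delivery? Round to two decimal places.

PV(dividends) I = 0.13·e^(−0.0792·14/12) = 0.1185
Fair futures F* = (S − I)·e^(rT) = (28.06 − 0.1185)·e^0.099000 = 27.9415 × 1.104066 = 30.8493
Market A$30.26 < fair 30.8493: forward underpriced → reverse cash-and-carry (short the stock, invest proceeds at r, pay the dividends, go long the forward).
Profit at T = |F_mkt − F*| = |30.26 − 30.8493| = A$0.59 per share

A$0.59 per share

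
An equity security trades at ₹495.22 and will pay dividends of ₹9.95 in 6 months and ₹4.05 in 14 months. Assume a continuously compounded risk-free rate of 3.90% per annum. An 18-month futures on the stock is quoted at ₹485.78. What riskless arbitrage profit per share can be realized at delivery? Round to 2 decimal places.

₹24.83 per share

PV(dividends) I = 9.95·e^(−0.0390·6/12) + 4.05·e^(−0.0390·14/12) = 13.6277
Fair futures F* = (S − I)·e^(rT) = (495.22 − 13.6277)·e^0.058500 = 481.5923 × 1.060245 = 510.6058
Market ₹485.78 < fair 510.6058: forward underpriced → reverse cash-and-carry (short the stock, invest proceeds at r, pay the dividends, go long the forward).
Profit at T = |F_mkt − F*| = |485.78 − 510.6058| = ₹24.83 per share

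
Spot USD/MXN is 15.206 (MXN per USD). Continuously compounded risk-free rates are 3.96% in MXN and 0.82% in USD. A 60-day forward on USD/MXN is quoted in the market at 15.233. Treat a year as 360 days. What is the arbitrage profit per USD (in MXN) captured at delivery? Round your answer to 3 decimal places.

Fair forward: F* = S·e^(carry·T), with carry = (r_MXN − r_USD) = 0.0396 − 0.0082 = 0.0314
F* = 15.206 · e^(0.0314 × 60/360) = 15.206 · e^0.005233 = 15.206 × 1.005247 = 15.2858
Market 15.233 < fair 15.2858: forward underpriced → reverse cash-and-carry (short spot, go long the forward).
At maturity, profit = |F_mkt − F*| = |15.233 − 15.2858| = 0.053 per USD (in MXN)

0.053 per USD (in MXN)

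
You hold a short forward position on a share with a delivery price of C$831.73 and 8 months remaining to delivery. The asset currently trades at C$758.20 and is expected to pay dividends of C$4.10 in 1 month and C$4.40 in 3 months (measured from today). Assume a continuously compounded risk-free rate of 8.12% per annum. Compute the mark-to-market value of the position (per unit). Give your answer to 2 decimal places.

C$38.09

PV(remaining dividends) I = 4.10·e^(−0.0812·1/12) + 4.40·e^(−0.0812·3/12) = 8.3839
Current forward F = (S − I)·e^(rT) = (758.20 − 8.3839)·e^(0.0812·8/12) = 749.8161 × 1.055625 = 791.5246
Value (long) = (F − K)·e^(−rT) = (791.5246 − 831.73) × 0.947306 = -38.0868
Short position value = −(long value) = C$38.09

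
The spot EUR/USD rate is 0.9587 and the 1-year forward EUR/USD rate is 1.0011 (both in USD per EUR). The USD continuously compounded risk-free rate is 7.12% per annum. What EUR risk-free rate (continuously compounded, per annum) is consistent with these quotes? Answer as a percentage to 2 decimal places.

2.79%

F = S·e^((r_USD − r_EUR)T) ⇒ r_EUR = r_USD − ln(F/S)/T
ln(1.0011/0.9587) = 0.043276; /(1) = 0.043276
r_EUR = 0.0712 − 0.043276 = 0.027924
r_EUR = 2.79%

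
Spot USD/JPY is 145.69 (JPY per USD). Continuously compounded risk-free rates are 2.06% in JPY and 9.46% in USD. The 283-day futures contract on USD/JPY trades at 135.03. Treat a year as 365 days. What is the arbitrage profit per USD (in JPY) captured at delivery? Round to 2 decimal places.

Fair futures: F* = S·e^(carry·T), with carry = (r_JPY − r_USD) = 0.0206 − 0.0946 = -0.0740
F* = 145.69 · e^(-0.0740 × 283/365) = 145.69 · e^-0.057375 = 145.69 × 0.944240 = 137.5663
Market 135.03 < fair 137.5663: forward underpriced → reverse cash-and-carry (short spot, go long the forward).
At maturity, profit = |F_mkt − F*| = |135.03 − 137.5663| = 2.54 per USD (in JPY)

2.54 per USD (in JPY)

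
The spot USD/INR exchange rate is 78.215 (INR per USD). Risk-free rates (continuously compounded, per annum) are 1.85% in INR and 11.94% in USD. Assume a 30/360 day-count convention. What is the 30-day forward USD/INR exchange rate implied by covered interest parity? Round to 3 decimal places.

77.560

F = S·e^((r_INR − r_USD)T) = 78.215 · e^((0.0185 − 0.1194) × 30/360)
= 78.215 · e^-0.008408 = 78.215 × 0.991627
F = 77.560 INR per USD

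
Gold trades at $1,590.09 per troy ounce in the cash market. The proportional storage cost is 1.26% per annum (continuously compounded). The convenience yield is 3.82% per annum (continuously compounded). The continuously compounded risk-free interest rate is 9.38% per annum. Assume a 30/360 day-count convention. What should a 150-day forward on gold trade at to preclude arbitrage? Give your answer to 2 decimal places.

Net carry = r + u − y = 0.0938 + 0.0126 − 0.0382 = 0.0682
F = S·e^((r+u−y)T) = 1590.09 · e^(0.0682 × 150/360) = 1590.09 · e^0.02841667
= 1590.09 × 1.02882428 = $1,635.92 per troy ounce

$1,635.92 per troy ounce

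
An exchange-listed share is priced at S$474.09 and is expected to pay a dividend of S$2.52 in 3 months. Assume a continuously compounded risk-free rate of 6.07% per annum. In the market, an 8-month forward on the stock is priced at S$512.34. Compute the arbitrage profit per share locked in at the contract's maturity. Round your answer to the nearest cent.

S$21.26 per share

PV(dividends) I = 2.52·e^(−0.0607·3/12) = 2.4820
Fair forward F* = (S − I)·e^(rT) = (474.09 − 2.4820)·e^0.040467 = 471.6080 × 1.041297 = 491.0840
Market S$512.34 > fair 491.0840: forward overpriced → cash-and-carry (borrow at r, buy the stock and collect the dividends, short the forward).
Profit at T = |F_mkt − F*| = |512.34 − 491.0840| = S$21.26 per share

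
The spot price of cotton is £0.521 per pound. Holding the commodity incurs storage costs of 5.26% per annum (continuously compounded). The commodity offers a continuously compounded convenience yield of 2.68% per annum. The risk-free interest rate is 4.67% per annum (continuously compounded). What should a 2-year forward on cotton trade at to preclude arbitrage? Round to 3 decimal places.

£0.602 per pound

Net carry = r + u − y = 0.0467 + 0.0526 − 0.0268 = 0.0725
F = S·e^((r+u−y)T) = 0.521 · e^(0.0725 × 2) = 0.521 · e^0.145000
= 0.521 × 1.156040 = £0.602 per pound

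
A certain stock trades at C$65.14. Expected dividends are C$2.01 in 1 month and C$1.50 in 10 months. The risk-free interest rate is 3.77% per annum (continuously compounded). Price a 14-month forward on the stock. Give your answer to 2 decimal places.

C$64.46

PV(dividends) I = 2.01·e^(−0.0377·1/12) + 1.50·e^(−0.0377·10/12)
I = 2.0037 + 1.4536 = 3.4573
F = (S − I)·e^(rT) = (65.14 − 3.4573) · e^(0.0377·14/12)
= 61.6827 · e^0.043983 = 61.6827 × 1.044965 = C$64.46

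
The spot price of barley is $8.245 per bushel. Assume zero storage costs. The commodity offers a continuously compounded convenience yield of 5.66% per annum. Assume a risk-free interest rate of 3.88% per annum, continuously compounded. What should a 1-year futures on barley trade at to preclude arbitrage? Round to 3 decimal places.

$8.100 per bushel

Net carry = r + u − y = 0.0388 + 0.0000 − 0.0566 = -0.0178
F = S·e^((r+u−y)T) = 8.245 · e^(-0.0178 × 1) = 8.245 · e^-0.017800
= 8.245 × 0.982357 = $8.100 per bushel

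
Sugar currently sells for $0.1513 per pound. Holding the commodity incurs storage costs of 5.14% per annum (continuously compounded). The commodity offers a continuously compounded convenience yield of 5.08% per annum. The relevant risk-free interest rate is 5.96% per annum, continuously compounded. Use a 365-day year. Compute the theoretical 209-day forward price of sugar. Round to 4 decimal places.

$0.1566 per pound

Net carry = r + u − y = 0.0596 + 0.0514 − 0.0508 = 0.0602
F = S·e^((r+u−y)T) = 0.1513 · e^(0.0602 × 209/365) = 0.1513 · e^0.034471
= 0.1513 × 1.035072 = $0.1566 per pound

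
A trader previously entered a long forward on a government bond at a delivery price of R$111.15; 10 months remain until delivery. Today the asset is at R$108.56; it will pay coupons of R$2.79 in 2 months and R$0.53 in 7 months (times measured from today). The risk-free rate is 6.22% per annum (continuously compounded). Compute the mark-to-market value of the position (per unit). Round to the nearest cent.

-R$0.25

PV(remaining coupons) I = 2.79·e^(−0.0622·2/12) + 0.53·e^(−0.0622·7/12) = 3.2723
Current forward F = (S − I)·e^(rT) = (108.56 − 3.2723)·e^(0.0622·10/12) = 105.2877 × 1.053200 = 110.8890
Value (long) = (F − K)·e^(−rT) = (110.8890 − 111.15) × 0.949487 = -0.2478
Value = -R$0.25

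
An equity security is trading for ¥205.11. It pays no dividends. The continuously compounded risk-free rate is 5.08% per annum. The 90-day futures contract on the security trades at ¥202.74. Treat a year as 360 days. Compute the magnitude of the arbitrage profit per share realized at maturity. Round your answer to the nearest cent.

¥4.99 per share

Fair futures: F* = S·e^(carry·T), with carry = r = 0.0508
F* = 205.11 · e^(0.0508 × 90/360) = 205.11 · e^0.012700 = 205.11 × 1.012781 = ¥207.7315
Market ¥202.74 < fair ¥207.7315: forward underpriced → reverse cash-and-carry (short spot, go long the forward).
At maturity, profit = |F_mkt − F*| = |202.74 − 207.7315| = ¥4.99 per share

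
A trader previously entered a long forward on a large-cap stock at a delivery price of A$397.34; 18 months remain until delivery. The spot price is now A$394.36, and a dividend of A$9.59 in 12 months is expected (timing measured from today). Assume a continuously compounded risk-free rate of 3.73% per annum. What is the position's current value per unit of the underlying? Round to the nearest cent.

A$9.40

PV(remaining dividends) I = 9.59·e^(−0.0373·12/12) = 9.2389
Current forward F = (S − I)·e^(rT) = (394.36 − 9.2389)·e^(0.0373·18/12) = 385.1211 × 1.057545 = 407.2829
Value (long) = (F − K)·e^(−rT) = (407.2829 − 397.34) × 0.945586 = 9.4019
Value = A$9.40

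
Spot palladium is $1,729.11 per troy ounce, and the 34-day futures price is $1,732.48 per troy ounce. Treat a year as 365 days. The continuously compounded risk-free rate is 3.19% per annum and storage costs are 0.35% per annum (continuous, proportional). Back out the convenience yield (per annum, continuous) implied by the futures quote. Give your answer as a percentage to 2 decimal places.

1.45%

F = S·e^((r+u−y)T) ⇒ (r+u−y) = ln(F/S)/T
ln(1732.48/1729.11) = 0.001947; /T ⇒ 0.020902
y = r + u − ln(F/S)/T = 0.0319 + 0.0035 − 0.020902 = 0.014498
y = 1.45%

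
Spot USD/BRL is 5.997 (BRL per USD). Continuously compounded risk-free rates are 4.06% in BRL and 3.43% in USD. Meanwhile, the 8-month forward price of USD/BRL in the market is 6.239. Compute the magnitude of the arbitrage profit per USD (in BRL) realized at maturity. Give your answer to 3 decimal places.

Fair forward: F* = S·e^(carry·T), with carry = (r_BRL − r_USD) = 0.0406 − 0.0343 = 0.0063
F* = 5.997 · e^(0.0063 × 8/12) = 5.997 · e^0.004200 = 5.997 × 1.004209 = 6.0222
Market 6.239 > fair 6.0222: forward overpriced → cash-and-carry (buy spot, short the forward).
At maturity, profit = |F_mkt − F*| = |6.239 − 6.0222| = 0.217 per USD (in BRL)

0.217 per USD (in BRL)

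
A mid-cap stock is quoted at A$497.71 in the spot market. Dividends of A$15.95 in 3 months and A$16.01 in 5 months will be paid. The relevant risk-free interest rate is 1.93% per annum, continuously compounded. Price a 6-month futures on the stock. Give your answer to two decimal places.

PV(dividends) I = 15.95·e^(−0.0193·3/12) + 16.01·e^(−0.0193·5/12)
I = 15.8732 + 15.8818 = 31.7550
F = (S − I)·e^(rT) = (497.71 − 31.7550) · e^(0.0193·6/12)
= 465.9550 · e^0.009650 = 465.9550 × 1.009697 = A$470.47

A$470.47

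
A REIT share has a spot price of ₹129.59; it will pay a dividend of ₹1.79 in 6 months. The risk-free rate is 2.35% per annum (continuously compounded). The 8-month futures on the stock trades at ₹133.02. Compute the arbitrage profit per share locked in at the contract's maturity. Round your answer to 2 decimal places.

₹3.18 per share

PV(dividends) I = 1.79·e^(−0.0235·6/12) = 1.7691
Fair futures F* = (S − I)·e^(rT) = (129.59 − 1.7691)·e^0.015667 = 127.8209 × 1.015790 = 129.8392
Market ₹133.02 > fair 129.8392: forward overpriced → cash-and-carry (borrow at r, buy the stock and collect the dividends, short the forward).
Profit at T = |F_mkt − F*| = |133.02 − 129.8392| = ₹3.18 per share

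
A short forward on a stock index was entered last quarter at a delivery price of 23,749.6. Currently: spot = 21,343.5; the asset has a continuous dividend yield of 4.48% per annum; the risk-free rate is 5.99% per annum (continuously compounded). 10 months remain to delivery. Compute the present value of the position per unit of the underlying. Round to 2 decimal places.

Current fair forward for the remaining 10 months: F = S·e^((r − q)·T), (r − q) = 0.0599 − 0.0448 = 0.0151
F = 21343.5 · e^(0.0151 × 10/12) = 21343.5 × 1.01266284 = 21613.7693
Value of long forward = (F − K)·e^(−rT) = (21613.7693 − 23749.6) · e^(−0.0599·10/12)
= -2135.8307 × 0.95130870 = -2031.83
Short position value = −(long value) = 2031.83

2031.83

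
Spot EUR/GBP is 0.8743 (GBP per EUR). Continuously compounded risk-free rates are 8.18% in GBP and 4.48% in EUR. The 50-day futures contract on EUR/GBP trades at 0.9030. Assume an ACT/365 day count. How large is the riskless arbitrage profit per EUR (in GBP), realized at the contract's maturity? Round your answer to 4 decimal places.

Fair futures: F* = S·e^(carry·T), with carry = (r_GBP − r_EUR) = 0.0818 − 0.0448 = 0.0370
F* = 0.8743 · e^(0.0370 × 50/365) = 0.8743 · e^0.005068 = 0.8743 × 1.005081 = 0.8787
Market 0.9030 > fair 0.8787: forward overpriced → cash-and-carry (buy spot, short the forward).
At maturity, profit = |F_mkt − F*| = |0.9030 − 0.8787| = 0.0243 per EUR (in GBP)

0.0243 per EUR (in GBP)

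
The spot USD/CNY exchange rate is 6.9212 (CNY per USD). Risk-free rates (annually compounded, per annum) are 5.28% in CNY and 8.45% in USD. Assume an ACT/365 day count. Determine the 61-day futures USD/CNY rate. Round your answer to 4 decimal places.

By covered interest parity, F = S · (1+r_CNY)^T / (1+r_USD)^T
= 6.9212 × 1.008636 / 1.013649 = 6.9212 × 0.995055
F = 6.8870 CNY per USD

6.8870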